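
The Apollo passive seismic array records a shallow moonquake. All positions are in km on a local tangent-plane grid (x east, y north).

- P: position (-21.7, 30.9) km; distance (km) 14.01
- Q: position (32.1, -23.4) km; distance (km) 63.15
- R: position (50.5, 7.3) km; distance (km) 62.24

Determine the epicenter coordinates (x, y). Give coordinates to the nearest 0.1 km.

Circle about each station: (x + 21.7)² + (y − 30.9)² = 14.01²; (x − 32.1)² + (y + 23.4)² = 63.15²; (x − 50.5)² + (y − 7.3)² = 62.24².
Subtracting the P equation from the Q and R equations removes the quadratic terms:
107.6 x − 108.6 y = -3639.37
144.4 x − 47.2 y = -2499.70
Solving the 2×2 system: x ≈ -9.4, y ≈ 24.2 km.

(-9.4, 24.2)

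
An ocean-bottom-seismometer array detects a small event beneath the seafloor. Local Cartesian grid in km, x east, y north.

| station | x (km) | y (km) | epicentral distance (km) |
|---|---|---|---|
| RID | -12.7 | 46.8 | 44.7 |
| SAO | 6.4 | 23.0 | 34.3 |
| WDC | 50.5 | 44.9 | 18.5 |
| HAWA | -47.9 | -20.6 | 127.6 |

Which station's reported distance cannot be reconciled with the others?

Solve using three stations at a time. Using RID, SAO, WDC (subtract circle equations pairwise → linear system) gives (x, y) ≈ (32.0, 45.8).
Distances from that point to each station vs reported:
  RID: calculated 44.7 vs reported 44.7 → residual 0.0 km
  SAO: calculated 34.3 vs reported 34.3 → residual 0.0 km
  WDC: calculated 18.5 vs reported 18.5 → residual 0.0 km
  HAWA: calculated 103.9 vs reported 127.6 → residual 23.7 km
RID, SAO, WDC are mutually consistent (residuals ≈ 0); HAWA is off by 23.7 km.

HAWA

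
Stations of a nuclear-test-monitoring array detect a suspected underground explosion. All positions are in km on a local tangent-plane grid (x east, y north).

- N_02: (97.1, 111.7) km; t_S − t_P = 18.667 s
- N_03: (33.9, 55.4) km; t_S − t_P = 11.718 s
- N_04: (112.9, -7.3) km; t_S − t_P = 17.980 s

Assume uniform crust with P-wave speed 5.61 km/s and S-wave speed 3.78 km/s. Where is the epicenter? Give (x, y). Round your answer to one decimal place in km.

Distance from S−P lag: d = Δt · v_P v_S / (v_P − v_S) = Δt · (5.61·3.78)/(5.61−3.78) ≈ 11.5879·Δt.
So d_N_02 = 216.31, d_N_03 = 135.79, d_N_04 = 208.35 km.
Circle about each station: (x − 97.1)² + (y − 111.7)² = 216.31²; (x − 33.9)² + (y − 55.4)² = 135.79²; (x − 112.9)² + (y + 7.3)² = 208.35².
Subtracting pairs of circle equations eliminates x²+y² and gives linear equations (the radical axes):
-126.4 x − 112.6 y = 10664.16
31.6 x − 238.0 y = -5725.31
Solving the 2×2 system: x ≈ -94.6, y ≈ 11.5 km.
Check against N_02 (with the unrounded x, y): √((x − 97.1)²+(y − 111.7)²) = 216.32 ≈ 216.31 km. ✓

(-94.6, 11.5)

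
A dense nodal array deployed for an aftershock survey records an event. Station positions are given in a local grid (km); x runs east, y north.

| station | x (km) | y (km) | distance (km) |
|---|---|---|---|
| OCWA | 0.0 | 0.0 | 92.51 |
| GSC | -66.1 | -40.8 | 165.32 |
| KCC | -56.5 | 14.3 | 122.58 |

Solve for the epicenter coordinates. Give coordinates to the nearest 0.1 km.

47.3 km east, 79.5 km north

Circle about each station: x² + y² = 92.51²; (x + 66.1)² + (y + 40.8)² = 165.32²; (x + 56.5)² + (y − 14.3)² = 122.58².
Subtracting pairs of circle equations eliminates x²+y² and gives linear equations (the radical axes):
-132.2 x − 81.6 y = -12738.75
-113.0 x + 28.6 y = -3071.02
Solving the 2×2 system: x ≈ 47.3, y ≈ 79.5 km.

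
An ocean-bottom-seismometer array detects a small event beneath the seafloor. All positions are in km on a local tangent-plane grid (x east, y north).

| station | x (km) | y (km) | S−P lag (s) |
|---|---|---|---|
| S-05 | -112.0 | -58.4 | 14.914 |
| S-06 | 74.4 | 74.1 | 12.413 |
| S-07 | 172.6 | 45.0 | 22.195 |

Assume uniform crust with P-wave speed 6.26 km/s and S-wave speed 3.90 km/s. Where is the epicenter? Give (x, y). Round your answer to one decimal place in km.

(-53.6, 84.4)

Distance from S−P lag: d = Δt · v_P v_S / (v_P − v_S) = Δt · (6.26·3.90)/(6.26−3.90) ≈ 10.3449·Δt.
So d_S-05 = 154.28, d_S-06 = 128.41, d_S-07 = 229.61 km.
Circle about each station: (x + 112.0)² + (y + 58.4)² = 154.28²; (x − 74.4)² + (y − 74.1)² = 128.41²; (x − 172.6)² + (y − 45.0)² = 229.61².
Subtracting the S-05 equation from the S-06 and S-07 equations removes the quadratic terms:
372.8 x + 265.0 y = 2384.80
569.2 x + 206.8 y = -13057.23
Solving the 2×2 system: x ≈ -53.6, y ≈ 84.4 km.
Check against S-05 (with the unrounded x, y): √((x + 112.0)²+(y + 58.4)²) = 154.29 ≈ 154.28 km. ✓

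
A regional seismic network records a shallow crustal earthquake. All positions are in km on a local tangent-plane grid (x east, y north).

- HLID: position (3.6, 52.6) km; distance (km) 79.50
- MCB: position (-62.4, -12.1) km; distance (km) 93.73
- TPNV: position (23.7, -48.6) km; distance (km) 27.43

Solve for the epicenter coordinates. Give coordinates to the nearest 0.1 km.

Circle about each station: (x − 3.6)² + (y − 52.6)² = 79.50²; (x + 62.4)² + (y + 12.1)² = 93.73²; (x − 23.7)² + (y + 48.6)² = 27.43².
Subtracting the HLID equation from the MCB and TPNV equations removes the quadratic terms:
-132.0 x − 129.4 y = -1204.61
40.2 x − 202.4 y = 5711.78
Solving the 2×2 system: x ≈ 30.8, y ≈ -22.1 km.
Check against HLID (with the unrounded x, y): √((x − 3.6)²+(y − 52.6)²) = 79.50 ≈ 79.50 km. ✓

30.8 km east, -22.1 km north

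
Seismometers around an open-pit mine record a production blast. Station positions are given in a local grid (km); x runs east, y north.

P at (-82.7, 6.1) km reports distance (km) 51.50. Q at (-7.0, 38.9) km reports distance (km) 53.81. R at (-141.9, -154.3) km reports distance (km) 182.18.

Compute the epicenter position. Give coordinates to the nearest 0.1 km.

Circle about each station: (x + 82.7)² + (y − 6.1)² = 51.50²; (x + 7.0)² + (y − 38.9)² = 53.81²; (x + 141.9)² + (y + 154.3)² = 182.18².
Subtracting the P equation from the Q and R equations removes the quadratic terms:
151.4 x + 65.6 y = -5557.56
-118.4 x − 320.8 y = 6530.30
Solving the 2×2 system: x ≈ -33.2, y ≈ -8.1 km.
Check against P (with the unrounded x, y): √((x + 82.7)²+(y − 6.1)²) = 51.50 ≈ 51.50 km. ✓

x ≈ -33.2 km, y ≈ -8.1 km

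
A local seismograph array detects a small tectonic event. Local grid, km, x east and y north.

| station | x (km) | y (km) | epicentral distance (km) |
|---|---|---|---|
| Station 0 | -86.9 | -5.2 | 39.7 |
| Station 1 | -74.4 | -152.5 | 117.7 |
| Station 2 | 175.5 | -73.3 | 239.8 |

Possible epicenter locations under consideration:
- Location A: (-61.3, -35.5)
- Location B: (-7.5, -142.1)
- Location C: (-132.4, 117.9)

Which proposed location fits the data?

For each candidate, compare |candidate − station| to the reported distance:
Location A: residuals Station 0 0.0, Station 1 0.0, Station 2 0.0 → max 0.0 km
Location B: residuals Station 0 118.6, Station 1 50.0, Station 2 44.3 → max 118.6 km
Location C: residuals Station 0 91.5, Station 1 158.9, Station 2 122.6 → max 158.9 km
Only Location A has all residuals ≈ 0.

Location A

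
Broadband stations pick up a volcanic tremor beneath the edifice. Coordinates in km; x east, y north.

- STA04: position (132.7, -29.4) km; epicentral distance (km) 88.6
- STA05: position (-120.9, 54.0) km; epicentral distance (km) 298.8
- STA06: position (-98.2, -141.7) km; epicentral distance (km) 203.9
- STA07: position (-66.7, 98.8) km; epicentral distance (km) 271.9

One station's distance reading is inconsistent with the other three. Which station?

STA05

Solve using three stations at a time. Using STA04, STA06, STA07 (subtract circle equations pairwise → linear system) gives (x, y) ≈ (103.7, -113.1).
Distances from that point to each station vs reported:
  STA04: calculated 88.6 vs reported 88.6 → residual 0.0 km
  STA05: calculated 279.9 vs reported 298.8 → residual 18.9 km
  STA06: calculated 203.9 vs reported 203.9 → residual 0.0 km
  STA07: calculated 271.9 vs reported 271.9 → residual 0.0 km
STA04, STA06, STA07 are mutually consistent (residuals ≈ 0); STA05 is off by 18.9 km.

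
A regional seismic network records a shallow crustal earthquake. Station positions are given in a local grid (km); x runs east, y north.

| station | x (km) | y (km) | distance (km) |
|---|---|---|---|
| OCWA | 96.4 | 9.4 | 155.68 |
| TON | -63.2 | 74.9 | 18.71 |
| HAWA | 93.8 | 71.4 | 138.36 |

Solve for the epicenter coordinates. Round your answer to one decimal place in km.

Circle about each station: (x − 96.4)² + (y − 9.4)² = 155.68²; (x + 63.2)² + (y − 74.9)² = 18.71²; (x − 93.8)² + (y − 71.4)² = 138.36².
Subtracting pairs of circle equations eliminates x²+y² and gives linear equations (the radical axes):
-319.2 x + 131.0 y = 24109.13
-5.2 x + 124.0 y = 9607.85
Solving the 2×2 system: x ≈ -44.5, y ≈ 75.6 km.
Check against OCWA (with the unrounded x, y): √((x − 96.4)²+(y − 9.4)²) = 155.68 ≈ 155.68 km. ✓

-44.5 km east, 75.6 km north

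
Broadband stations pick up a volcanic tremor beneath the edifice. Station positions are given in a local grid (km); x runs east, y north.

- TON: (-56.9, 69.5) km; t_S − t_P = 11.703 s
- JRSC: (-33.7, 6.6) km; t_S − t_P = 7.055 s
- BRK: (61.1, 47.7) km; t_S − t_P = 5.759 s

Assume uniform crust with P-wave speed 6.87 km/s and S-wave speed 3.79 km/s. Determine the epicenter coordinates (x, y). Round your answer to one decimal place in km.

25.4 km east, 14.6 km north

Distance from S−P lag: d = Δt · v_P v_S / (v_P − v_S) = Δt · (6.87·3.79)/(6.87−3.79) ≈ 8.4537·Δt.
So d_TON = 98.93, d_JRSC = 59.64, d_BRK = 48.68 km.
Circle about each station: (x + 56.9)² + (y − 69.5)² = 98.93²; (x + 33.7)² + (y − 6.6)² = 59.64²; (x − 61.1)² + (y − 47.7)² = 48.68².
Subtracting the TON equation from the JRSC and BRK equations removes the quadratic terms:
46.4 x − 125.8 y = -658.39
236.0 x − 43.6 y = 5358.04
Solving the 2×2 system: x ≈ 25.4, y ≈ 14.6 km.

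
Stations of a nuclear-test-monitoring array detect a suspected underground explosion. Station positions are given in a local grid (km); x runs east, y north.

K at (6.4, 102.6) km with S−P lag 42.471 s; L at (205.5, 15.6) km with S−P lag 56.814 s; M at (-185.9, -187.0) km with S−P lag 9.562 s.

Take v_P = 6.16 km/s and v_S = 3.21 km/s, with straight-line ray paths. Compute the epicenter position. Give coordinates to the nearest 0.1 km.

(-141.9, -140.4)

Distance from S−P lag: d = Δt · v_P v_S / (v_P − v_S) = Δt · (6.16·3.21)/(6.16−3.21) ≈ 6.7029·Δt.
So d_K = 284.68, d_L = 380.82, d_M = 64.09 km.
Circle about each station: (x − 6.4)² + (y − 102.6)² = 284.68²; (x − 205.5)² + (y − 15.6)² = 380.82²; (x + 185.9)² + (y + 187.0)² = 64.09².
Subtracting the K equation from the L and M equations removes the quadratic terms:
398.2 x − 174.0 y = -32075.28
-384.6 x − 579.2 y = 135895.26
Solving the 2×2 system: x ≈ -141.9, y ≈ -140.4 km.
Check against K (with the unrounded x, y): √((x − 6.4)²+(y − 102.6)²) = 284.68 ≈ 284.68 km. ✓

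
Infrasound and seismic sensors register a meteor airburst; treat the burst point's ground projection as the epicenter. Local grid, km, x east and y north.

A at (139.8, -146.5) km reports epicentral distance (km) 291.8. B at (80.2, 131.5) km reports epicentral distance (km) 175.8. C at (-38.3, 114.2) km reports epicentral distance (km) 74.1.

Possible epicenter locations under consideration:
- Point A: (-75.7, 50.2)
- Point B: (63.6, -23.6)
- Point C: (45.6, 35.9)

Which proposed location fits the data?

Point A

For each candidate, compare |candidate − station| to the reported distance:
Point A: residuals A 0.0, B 0.0, C 0.0 → max 0.0 km
Point B: residuals A 147.2, B 19.8, C 97.3 → max 147.2 km
Point C: residuals A 86.5, B 74.1, C 40.7 → max 86.5 km
Only Point A has all residuals ≈ 0.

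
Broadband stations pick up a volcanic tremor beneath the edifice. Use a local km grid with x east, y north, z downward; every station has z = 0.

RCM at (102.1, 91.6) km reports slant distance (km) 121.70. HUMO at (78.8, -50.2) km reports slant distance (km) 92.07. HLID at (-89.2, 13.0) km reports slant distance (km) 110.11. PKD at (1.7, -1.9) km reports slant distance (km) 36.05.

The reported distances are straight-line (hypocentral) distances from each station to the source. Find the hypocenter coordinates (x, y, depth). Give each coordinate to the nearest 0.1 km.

Each station gives a sphere (x−x_i)² + (y−y_i)² + z² = d_i² (stations at z=0).
Subtracting the RCM sphere from HUMO and HLID: z² cancels, leaving linear equations in x and y:
-46.6 x − 283.6 y = -3751.48
-382.6 x − 157.2 y = -8002.65
Solving: x ≈ 16.602, y ≈ 10.500 km (keep extra digits for the depth step; rounded: 16.6, 10.5).
Then from the RCM sphere: z² = 121.70² − (x − 102.1)² − (y − 91.6)² with x = 16.602, y = 10.500, so z ≈ 30.394 ≈ 30.4 km.

(16.6, 10.5, 30.4)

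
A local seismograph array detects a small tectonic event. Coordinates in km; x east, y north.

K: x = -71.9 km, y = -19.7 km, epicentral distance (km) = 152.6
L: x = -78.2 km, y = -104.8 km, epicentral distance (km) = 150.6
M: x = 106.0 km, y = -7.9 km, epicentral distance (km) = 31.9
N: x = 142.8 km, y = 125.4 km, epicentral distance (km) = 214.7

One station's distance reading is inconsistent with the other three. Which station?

M

Solve using three stations at a time. Using K, L, N (subtract circle equations pairwise → linear system) gives (x, y) ≈ (69.8, -76.5).
Distances from that point to each station vs reported:
  K: calculated 152.6 vs reported 152.6 → residual 0.0 km
  L: calculated 150.6 vs reported 150.6 → residual 0.0 km
  M: calculated 77.6 vs reported 31.9 → residual 45.7 km
  N: calculated 214.7 vs reported 214.7 → residual 0.0 km
K, L, N are mutually consistent (residuals ≈ 0); M is off by 45.7 km.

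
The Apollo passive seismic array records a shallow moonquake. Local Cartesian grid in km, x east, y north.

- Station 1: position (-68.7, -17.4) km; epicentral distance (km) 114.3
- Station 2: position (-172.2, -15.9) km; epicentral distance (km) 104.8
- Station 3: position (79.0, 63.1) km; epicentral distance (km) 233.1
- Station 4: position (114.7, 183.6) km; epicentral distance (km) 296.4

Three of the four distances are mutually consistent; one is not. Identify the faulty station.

Solve using three stations at a time. Using Station 1, Station 3, Station 4 (subtract circle equations pairwise → linear system) gives (x, y) ≈ (-154.1, 58.6).
Distances from that point to each station vs reported:
  Station 1: calculated 114.3 vs reported 114.3 → residual 0.0 km
  Station 2: calculated 76.7 vs reported 104.8 → residual 28.1 km
  Station 3: calculated 233.1 vs reported 233.1 → residual 0.0 km
  Station 4: calculated 296.4 vs reported 296.4 → residual 0.0 km
Station 1, Station 3, Station 4 are mutually consistent (residuals ≈ 0); Station 2 is off by 28.1 km.

Station 2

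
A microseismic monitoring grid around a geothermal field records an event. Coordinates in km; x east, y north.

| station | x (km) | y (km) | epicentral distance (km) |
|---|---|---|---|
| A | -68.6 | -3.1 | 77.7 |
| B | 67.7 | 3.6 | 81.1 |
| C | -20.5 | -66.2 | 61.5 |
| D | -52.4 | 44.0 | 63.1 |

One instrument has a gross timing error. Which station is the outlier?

Solve using three stations at a time. Using B, C, D (subtract circle equations pairwise → linear system) gives (x, y) ≈ (-12.9, -5.2).
Distances from that point to each station vs reported:
  A: calculated 55.7 vs reported 77.7 → residual 22.0 km
  B: calculated 81.1 vs reported 81.1 → residual 0.0 km
  C: calculated 61.5 vs reported 61.5 → residual 0.0 km
  D: calculated 63.1 vs reported 63.1 → residual 0.0 km
B, C, D are mutually consistent (residuals ≈ 0); A is off by 22.0 km.

A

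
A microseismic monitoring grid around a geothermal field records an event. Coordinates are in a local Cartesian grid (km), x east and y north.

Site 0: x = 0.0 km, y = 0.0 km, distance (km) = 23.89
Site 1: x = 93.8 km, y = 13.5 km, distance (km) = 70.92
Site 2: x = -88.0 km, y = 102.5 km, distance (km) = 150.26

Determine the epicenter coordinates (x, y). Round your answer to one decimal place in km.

x ≈ 23.8 km, y ≈ 2.1 km

Circle about each station: x² + y² = 23.89²; (x − 93.8)² + (y − 13.5)² = 70.92²; (x + 88.0)² + (y − 102.5)² = 150.26².
Subtracting pairs of circle equations eliminates x²+y² and gives linear equations (the radical axes):
187.6 x + 27.0 y = 4521.78
-176.0 x + 205.0 y = -3757.09
Solving the 2×2 system: x ≈ 23.8, y ≈ 2.1 km.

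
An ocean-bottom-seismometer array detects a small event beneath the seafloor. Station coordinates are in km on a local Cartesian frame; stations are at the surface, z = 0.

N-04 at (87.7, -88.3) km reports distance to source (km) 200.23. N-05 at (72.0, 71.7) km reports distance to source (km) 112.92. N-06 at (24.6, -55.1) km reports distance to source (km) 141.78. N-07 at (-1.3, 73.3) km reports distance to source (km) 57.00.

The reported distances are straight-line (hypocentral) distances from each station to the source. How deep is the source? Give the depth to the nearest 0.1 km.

Each station gives a sphere (x−x_i)² + (y−y_i)² + z² = d_i² (stations at z=0).
Subtracting the N-04 sphere from N-05 and N-06: z² cancels, leaving linear equations in x and y:
-31.4 x + 320.0 y = 22177.84
-126.2 x + 66.4 y = 8143.47
Solving: x ≈ -29.591, y ≈ 66.402 km (keep extra digits for the depth step; rounded: -29.6, 66.4).
Then from the N-04 sphere: z² = 200.23² − (x − 87.7)² − (y + 88.3)² with x = -29.591, y = 66.402, so z ≈ 49.012 ≈ 49.0 km.

z ≈ 49.0 km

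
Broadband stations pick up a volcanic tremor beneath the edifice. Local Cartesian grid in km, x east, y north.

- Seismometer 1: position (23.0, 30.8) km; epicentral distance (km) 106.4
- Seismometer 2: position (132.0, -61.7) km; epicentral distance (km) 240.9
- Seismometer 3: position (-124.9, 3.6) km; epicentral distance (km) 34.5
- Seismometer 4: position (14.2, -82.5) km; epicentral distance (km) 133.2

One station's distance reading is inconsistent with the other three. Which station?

Solve using three stations at a time. Using Seismometer 2, Seismometer 3, Seismometer 4 (subtract circle equations pairwise → linear system) gives (x, y) ≈ (-106.2, -25.4).
Distances from that point to each station vs reported:
  Seismometer 1: calculated 140.9 vs reported 106.4 → residual 34.5 km
  Seismometer 2: calculated 240.9 vs reported 240.9 → residual 0.0 km
  Seismometer 3: calculated 34.5 vs reported 34.5 → residual 0.0 km
  Seismometer 4: calculated 133.2 vs reported 133.2 → residual 0.0 km
Seismometer 2, Seismometer 3, Seismometer 4 are mutually consistent (residuals ≈ 0); Seismometer 1 is off by 34.5 km.

Seismometer 1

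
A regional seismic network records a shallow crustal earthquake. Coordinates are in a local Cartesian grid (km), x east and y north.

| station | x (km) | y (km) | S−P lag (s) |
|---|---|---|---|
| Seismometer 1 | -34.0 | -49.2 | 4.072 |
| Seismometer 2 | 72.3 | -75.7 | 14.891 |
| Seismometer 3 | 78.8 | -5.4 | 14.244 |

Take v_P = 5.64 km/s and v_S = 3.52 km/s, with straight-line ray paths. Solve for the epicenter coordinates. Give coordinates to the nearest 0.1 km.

-54.1 km east, -16.8 km north

Distance from S−P lag: d = Δt · v_P v_S / (v_P − v_S) = Δt · (5.64·3.52)/(5.64−3.52) ≈ 9.3645·Δt.
So d_Seismometer 1 = 38.13, d_Seismometer 2 = 139.45, d_Seismometer 3 = 133.39 km.
Circle about each station: (x + 34.0)² + (y + 49.2)² = 38.13²; (x − 72.3)² + (y + 75.7)² = 139.45²; (x − 78.8)² + (y + 5.4)² = 133.39².
Subtracting pairs of circle equations eliminates x²+y² and gives linear equations (the radical axes):
212.6 x − 53.0 y = -10611.27
225.6 x + 87.6 y = -13677.04
Solving the 2×2 system: x ≈ -54.1, y ≈ -16.8 km.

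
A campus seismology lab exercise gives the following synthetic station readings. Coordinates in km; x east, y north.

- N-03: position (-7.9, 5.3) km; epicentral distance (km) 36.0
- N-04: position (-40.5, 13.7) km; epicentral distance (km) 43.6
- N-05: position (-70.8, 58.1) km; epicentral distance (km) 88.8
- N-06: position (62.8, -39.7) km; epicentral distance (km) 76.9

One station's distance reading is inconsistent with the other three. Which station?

N-03

Solve using three stations at a time. Using N-04, N-05, N-06 (subtract circle equations pairwise → linear system) gives (x, y) ≈ (2.8, 8.4).
Distances from that point to each station vs reported:
  N-03: calculated 11.1 vs reported 36.0 → residual 24.9 km
  N-04: calculated 43.6 vs reported 43.6 → residual 0.0 km
  N-05: calculated 88.8 vs reported 88.8 → residual 0.0 km
  N-06: calculated 76.9 vs reported 76.9 → residual 0.0 km
N-04, N-05, N-06 are mutually consistent (residuals ≈ 0); N-03 is off by 24.9 km.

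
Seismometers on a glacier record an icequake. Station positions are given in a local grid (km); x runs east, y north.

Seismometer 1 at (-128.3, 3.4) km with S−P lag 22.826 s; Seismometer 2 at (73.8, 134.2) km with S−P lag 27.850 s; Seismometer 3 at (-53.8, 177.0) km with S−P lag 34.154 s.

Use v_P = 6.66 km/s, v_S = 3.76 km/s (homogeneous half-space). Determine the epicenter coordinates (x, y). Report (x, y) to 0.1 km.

Distance from S−P lag: d = Δt · v_P v_S / (v_P − v_S) = Δt · (6.66·3.76)/(6.66−3.76) ≈ 8.6350·Δt.
So d_Seismometer 1 = 197.10, d_Seismometer 2 = 240.49, d_Seismometer 3 = 294.92 km.
Circle about each station: (x + 128.3)² + (y − 3.4)² = 197.10²; (x − 73.8)² + (y − 134.2)² = 240.49²; (x + 53.8)² + (y − 177.0)² = 294.92².
Subtracting pairs of circle equations eliminates x²+y² and gives linear equations (the radical axes):
404.2 x + 261.6 y = -12003.40
149.0 x + 347.2 y = -30378.41
Solving the 2×2 system: x ≈ 37.3, y ≈ -103.5 km.

37.3 km east, -103.5 km north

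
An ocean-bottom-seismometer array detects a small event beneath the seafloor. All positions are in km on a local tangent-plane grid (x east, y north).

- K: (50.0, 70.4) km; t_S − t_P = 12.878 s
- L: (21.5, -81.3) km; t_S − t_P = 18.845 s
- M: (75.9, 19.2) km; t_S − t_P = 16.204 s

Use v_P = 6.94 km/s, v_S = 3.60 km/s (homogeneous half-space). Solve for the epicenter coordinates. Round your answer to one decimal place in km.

Distance from S−P lag: d = Δt · v_P v_S / (v_P − v_S) = Δt · (6.94·3.60)/(6.94−3.60) ≈ 7.4802·Δt.
So d_K = 96.33, d_L = 140.97, d_M = 121.21 km.
Circle about each station: (x − 50.0)² + (y − 70.4)² = 96.33²; (x − 21.5)² + (y + 81.3)² = 140.97²; (x − 75.9)² + (y − 19.2)² = 121.21².
Subtracting pairs of circle equations eliminates x²+y² and gives linear equations (the radical axes):
-57.0 x − 303.4 y = -10977.29
51.8 x − 102.4 y = -6739.11
Solving the 2×2 system: x ≈ -42.7, y ≈ 44.2 km.

x ≈ -42.7 km, y ≈ 44.2 km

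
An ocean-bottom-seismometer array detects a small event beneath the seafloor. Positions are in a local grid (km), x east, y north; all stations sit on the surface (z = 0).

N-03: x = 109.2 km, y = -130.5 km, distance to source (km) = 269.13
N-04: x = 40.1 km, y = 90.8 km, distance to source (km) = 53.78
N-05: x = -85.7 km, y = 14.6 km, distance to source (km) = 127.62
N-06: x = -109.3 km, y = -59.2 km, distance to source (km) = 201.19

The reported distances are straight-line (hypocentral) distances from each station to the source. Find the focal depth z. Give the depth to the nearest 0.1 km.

Each station gives a sphere (x−x_i)² + (y−y_i)² + z² = d_i² (stations at z=0).
Subtracting the N-03 sphere from N-04 and N-05: z² cancels, leaving linear equations in x and y:
-138.2 x + 442.6 y = 50436.43
-389.8 x + 290.2 y = 34746.85
Solving: x ≈ -5.606, y ≈ 112.205 km (keep extra digits for the depth step; rounded: -5.6, 112.2).
Then from the N-03 sphere: z² = 269.13² − (x − 109.2)² − (y + 130.5)² with x = -5.606, y = 112.205, so z ≈ 18.569 ≈ 18.6 km.

depth ≈ 18.6 km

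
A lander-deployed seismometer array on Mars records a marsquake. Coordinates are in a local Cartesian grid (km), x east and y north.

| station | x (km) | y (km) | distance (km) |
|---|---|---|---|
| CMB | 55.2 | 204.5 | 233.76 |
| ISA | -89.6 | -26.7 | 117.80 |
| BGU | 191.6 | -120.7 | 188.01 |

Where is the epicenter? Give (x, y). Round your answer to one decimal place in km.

Circle about each station: (x − 55.2)² + (y − 204.5)² = 233.76²; (x + 89.6)² + (y + 26.7)² = 117.80²; (x − 191.6)² + (y + 120.7)² = 188.01².
Subtracting pairs of circle equations eliminates x²+y² and gives linear equations (the radical axes):
-289.6 x − 462.4 y = 4640.66
272.8 x − 650.4 y = 25707.74
Solving the 2×2 system: x ≈ 28.2, y ≈ -27.7 km.

x ≈ 28.2 km, y ≈ -27.7 km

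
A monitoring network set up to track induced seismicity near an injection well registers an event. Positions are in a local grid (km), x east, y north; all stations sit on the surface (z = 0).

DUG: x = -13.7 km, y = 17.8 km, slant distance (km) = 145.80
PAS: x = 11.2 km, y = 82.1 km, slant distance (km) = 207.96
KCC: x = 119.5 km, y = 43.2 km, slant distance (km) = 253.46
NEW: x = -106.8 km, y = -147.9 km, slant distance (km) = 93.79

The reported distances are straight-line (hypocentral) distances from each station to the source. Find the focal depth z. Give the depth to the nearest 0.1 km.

Each station gives a sphere (x−x_i)² + (y−y_i)² + z² = d_i² (stations at z=0).
Subtracting the DUG sphere from PAS and KCC: z² cancels, leaving linear equations in x and y:
49.8 x + 128.6 y = -15628.40
266.4 x + 50.8 y = -27342.37
Solving: x ≈ -85.798, y ≈ -88.302 km (keep extra digits for the depth step; rounded: -85.8, -88.3).
Then from the DUG sphere: z² = 145.80² − (x + 13.7)² − (y − 17.8)² with x = -85.798, y = -88.302, so z ≈ 69.296 ≈ 69.3 km.

depth ≈ 69.3 km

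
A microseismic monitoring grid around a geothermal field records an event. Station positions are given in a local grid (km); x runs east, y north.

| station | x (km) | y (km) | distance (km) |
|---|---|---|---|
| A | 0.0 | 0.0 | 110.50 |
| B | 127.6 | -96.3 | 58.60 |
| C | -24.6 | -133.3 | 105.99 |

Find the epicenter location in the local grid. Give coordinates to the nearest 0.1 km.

Circle about each station: x² + y² = 110.50²; (x − 127.6)² + (y + 96.3)² = 58.60²; (x + 24.6)² + (y + 133.3)² = 105.99².
Subtracting pairs of circle equations eliminates x²+y² and gives linear equations (the radical axes):
255.2 x − 192.6 y = 34331.74
-49.2 x − 266.6 y = 19350.42
Solving the 2×2 system: x ≈ 70.0, y ≈ -85.5 km.

x ≈ 70.0 km, y ≈ -85.5 km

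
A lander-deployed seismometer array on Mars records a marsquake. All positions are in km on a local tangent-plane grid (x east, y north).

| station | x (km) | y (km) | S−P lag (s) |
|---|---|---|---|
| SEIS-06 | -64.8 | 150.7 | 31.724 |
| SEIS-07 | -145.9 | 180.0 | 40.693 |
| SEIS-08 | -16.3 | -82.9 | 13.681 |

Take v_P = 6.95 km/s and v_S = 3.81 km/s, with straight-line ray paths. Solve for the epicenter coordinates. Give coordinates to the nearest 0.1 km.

Distance from S−P lag: d = Δt · v_P v_S / (v_P − v_S) = Δt · (6.95·3.81)/(6.95−3.81) ≈ 8.4330·Δt.
So d_SEIS-06 = 267.53, d_SEIS-07 = 343.16, d_SEIS-08 = 115.37 km.
Circle about each station: (x + 64.8)² + (y − 150.7)² = 267.53²; (x + 145.9)² + (y − 180.0)² = 343.16²; (x + 16.3)² + (y + 82.9)² = 115.37².
Subtracting the SEIS-06 equation from the SEIS-07 and SEIS-08 equations removes the quadratic terms:
-162.2 x + 58.6 y = -19409.20
97.0 x − 467.2 y = 38490.63
Solving the 2×2 system: x ≈ 97.2, y ≈ -62.2 km.

x ≈ 97.2 km, y ≈ -62.2 km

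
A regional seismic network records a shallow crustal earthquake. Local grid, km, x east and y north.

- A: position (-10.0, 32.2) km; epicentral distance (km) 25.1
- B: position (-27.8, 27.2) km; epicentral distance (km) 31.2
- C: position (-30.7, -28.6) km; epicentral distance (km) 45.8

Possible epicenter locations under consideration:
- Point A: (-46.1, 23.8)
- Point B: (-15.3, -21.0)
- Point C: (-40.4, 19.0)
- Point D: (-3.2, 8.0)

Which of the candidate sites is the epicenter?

Point D

For each candidate, compare |candidate − station| to the reported distance:
Point A: residuals A 12.0, B 12.6, C 8.8 → max 12.6 km
Point B: residuals A 28.4, B 18.6, C 28.6 → max 28.6 km
Point C: residuals A 8.0, B 16.2, C 2.8 → max 16.2 km
Point D: residuals A 0.0, B 0.0, C 0.0 → max 0.0 km
Only Point D has all residuals ≈ 0.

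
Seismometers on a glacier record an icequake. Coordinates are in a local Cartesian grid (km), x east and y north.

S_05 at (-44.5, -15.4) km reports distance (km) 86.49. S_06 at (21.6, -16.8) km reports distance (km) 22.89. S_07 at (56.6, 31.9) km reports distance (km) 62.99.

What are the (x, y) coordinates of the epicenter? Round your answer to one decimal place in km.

40.9 km east, -29.1 km north

Circle about each station: (x + 44.5)² + (y + 15.4)² = 86.49²; (x − 21.6)² + (y + 16.8)² = 22.89²; (x − 56.6)² + (y − 31.9)² = 62.99².
Subtracting the S_05 equation from the S_06 and S_07 equations removes the quadratic terms:
132.2 x − 2.8 y = 5487.96
202.2 x + 94.6 y = 5516.54
Solving the 2×2 system: x ≈ 40.9, y ≈ -29.1 km.
Check against S_05 (with the unrounded x, y): √((x + 44.5)²+(y + 15.4)²) = 86.49 ≈ 86.49 km. ✓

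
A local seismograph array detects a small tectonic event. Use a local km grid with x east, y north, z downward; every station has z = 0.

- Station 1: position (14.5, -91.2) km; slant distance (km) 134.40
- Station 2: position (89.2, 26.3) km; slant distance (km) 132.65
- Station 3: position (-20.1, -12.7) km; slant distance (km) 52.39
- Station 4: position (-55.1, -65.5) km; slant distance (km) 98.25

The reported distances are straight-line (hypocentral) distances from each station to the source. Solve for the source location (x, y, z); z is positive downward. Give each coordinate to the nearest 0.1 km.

x ≈ -41.2 km, y ≈ 28.7 km, depth ≈ 24.2 km

Each station gives a sphere (x−x_i)² + (y−y_i)² + z² = d_i² (stations at z=0).
Subtracting the Station 1 sphere from Station 2 and Station 3: z² cancels, leaving linear equations in x and y:
149.4 x + 235.0 y = 587.98
-69.2 x + 157.0 y = 7356.26
Solving: x ≈ -41.201, y ≈ 28.695 km (keep extra digits for the depth step; rounded: -41.2, 28.7).
Then from the Station 1 sphere: z² = 134.40² − (x − 14.5)² − (y + 91.2)² with x = -41.201, y = 28.695, so z ≈ 24.206 ≈ 24.2 km.
Check against Station 4 (with the unrounded solution): distance 98.24 ≈ 98.25 km. ✓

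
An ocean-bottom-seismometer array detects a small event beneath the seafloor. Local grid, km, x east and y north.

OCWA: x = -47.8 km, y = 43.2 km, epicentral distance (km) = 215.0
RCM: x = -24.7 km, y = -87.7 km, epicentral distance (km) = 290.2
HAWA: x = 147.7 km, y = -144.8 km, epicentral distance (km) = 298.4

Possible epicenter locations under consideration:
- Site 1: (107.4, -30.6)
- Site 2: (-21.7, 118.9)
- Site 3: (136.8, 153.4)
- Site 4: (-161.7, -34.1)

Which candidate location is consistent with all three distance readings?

For each candidate, compare |candidate − station| to the reported distance:
Site 1: residuals OCWA 43.1, RCM 146.3, HAWA 177.3 → max 177.3 km
Site 2: residuals OCWA 134.9, RCM 83.6, HAWA 15.0 → max 134.9 km
Site 3: residuals OCWA 0.0, RCM 0.0, HAWA 0.0 → max 0.0 km
Site 4: residuals OCWA 77.3, RCM 143.1, HAWA 30.2 → max 143.1 km
Only Site 3 has all residuals ≈ 0.

Site 3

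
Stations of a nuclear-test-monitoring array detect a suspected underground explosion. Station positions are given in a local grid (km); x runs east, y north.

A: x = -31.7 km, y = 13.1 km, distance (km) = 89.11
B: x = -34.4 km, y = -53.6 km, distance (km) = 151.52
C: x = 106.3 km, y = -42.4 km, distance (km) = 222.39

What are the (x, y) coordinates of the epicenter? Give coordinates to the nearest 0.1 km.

Circle about each station: (x + 31.7)² + (y − 13.1)² = 89.11²; (x + 34.4)² + (y + 53.6)² = 151.52²; (x − 106.3)² + (y + 42.4)² = 222.39².
Subtracting the A equation from the B and C equations removes the quadratic terms:
-5.4 x − 133.4 y = -12137.90
276.0 x − 111.0 y = -29595.77
Solving the 2×2 system: x ≈ -69.5, y ≈ 93.8 km.
Check against A (with the unrounded x, y): √((x + 31.7)²+(y − 13.1)²) = 89.12 ≈ 89.11 km. ✓

(-69.5, 93.8)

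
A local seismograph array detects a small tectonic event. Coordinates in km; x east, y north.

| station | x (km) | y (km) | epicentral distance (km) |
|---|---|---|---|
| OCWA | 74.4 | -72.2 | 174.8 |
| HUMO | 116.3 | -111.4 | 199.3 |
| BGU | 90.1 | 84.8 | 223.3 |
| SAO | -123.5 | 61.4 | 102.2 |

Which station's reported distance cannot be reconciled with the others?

HUMO

Solve using three stations at a time. Using OCWA, BGU, SAO (subtract circle equations pairwise → linear system) gives (x, y) ≈ (-96.9, -37.3).
Distances from that point to each station vs reported:
  OCWA: calculated 174.8 vs reported 174.8 → residual 0.0 km
  HUMO: calculated 225.7 vs reported 199.3 → residual 26.4 km
  BGU: calculated 223.3 vs reported 223.3 → residual 0.0 km
  SAO: calculated 102.2 vs reported 102.2 → residual 0.0 km
OCWA, BGU, SAO are mutually consistent (residuals ≈ 0); HUMO is off by 26.4 km.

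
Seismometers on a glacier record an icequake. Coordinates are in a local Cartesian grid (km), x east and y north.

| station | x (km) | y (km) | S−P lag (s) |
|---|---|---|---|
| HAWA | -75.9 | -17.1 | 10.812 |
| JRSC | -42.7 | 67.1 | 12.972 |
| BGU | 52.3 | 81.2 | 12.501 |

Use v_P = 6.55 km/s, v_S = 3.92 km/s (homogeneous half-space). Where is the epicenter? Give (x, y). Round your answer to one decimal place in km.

(27.5, -38.3)

Distance from S−P lag: d = Δt · v_P v_S / (v_P − v_S) = Δt · (6.55·3.92)/(6.55−3.92) ≈ 9.7627·Δt.
So d_HAWA = 105.55, d_JRSC = 126.64, d_BGU = 122.04 km.
Circle about each station: (x + 75.9)² + (y + 17.1)² = 105.55²; (x + 42.7)² + (y − 67.1)² = 126.64²; (x − 52.3)² + (y − 81.2)² = 122.04².
Subtracting pairs of circle equations eliminates x²+y² and gives linear equations (the radical axes):
66.4 x + 168.4 y = -4624.41
256.4 x + 196.6 y = -477.45
Solving the 2×2 system: x ≈ 27.5, y ≈ -38.3 km.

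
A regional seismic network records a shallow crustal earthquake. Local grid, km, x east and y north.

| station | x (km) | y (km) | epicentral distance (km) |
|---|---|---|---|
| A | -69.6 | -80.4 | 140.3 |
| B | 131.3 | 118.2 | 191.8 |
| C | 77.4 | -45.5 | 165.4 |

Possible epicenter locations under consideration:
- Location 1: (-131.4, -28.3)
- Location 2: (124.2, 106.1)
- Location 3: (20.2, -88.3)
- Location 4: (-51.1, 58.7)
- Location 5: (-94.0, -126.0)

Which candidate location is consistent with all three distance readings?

For each candidate, compare |candidate − station| to the reported distance:
Location 1: residuals A 59.5, B 109.0, C 44.1 → max 109.0 km
Location 2: residuals A 128.7, B 177.8, C 6.7 → max 177.8 km
Location 3: residuals A 50.2, B 42.7, C 94.0 → max 94.0 km
Location 4: residuals A 0.0, B 0.1, C 0.0 → max 0.1 km
Location 5: residuals A 88.6, B 140.5, C 24.0 → max 140.5 km
Only Location 4 has all residuals ≈ 0.

Location 4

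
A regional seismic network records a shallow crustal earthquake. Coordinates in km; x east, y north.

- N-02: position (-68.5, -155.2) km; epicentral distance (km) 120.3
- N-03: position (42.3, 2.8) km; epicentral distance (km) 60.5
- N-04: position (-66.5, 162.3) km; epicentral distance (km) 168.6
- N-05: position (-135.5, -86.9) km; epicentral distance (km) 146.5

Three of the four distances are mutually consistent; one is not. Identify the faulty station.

N-02

Solve using three stations at a time. Using N-03, N-04, N-05 (subtract circle equations pairwise → linear system) gives (x, y) ≈ (-18.1, 0.8).
Distances from that point to each station vs reported:
  N-02: calculated 163.9 vs reported 120.3 → residual 43.6 km
  N-03: calculated 60.5 vs reported 60.5 → residual 0.0 km
  N-04: calculated 168.6 vs reported 168.6 → residual 0.0 km
  N-05: calculated 146.5 vs reported 146.5 → residual 0.0 km
N-03, N-04, N-05 are mutually consistent (residuals ≈ 0); N-02 is off by 43.6 km.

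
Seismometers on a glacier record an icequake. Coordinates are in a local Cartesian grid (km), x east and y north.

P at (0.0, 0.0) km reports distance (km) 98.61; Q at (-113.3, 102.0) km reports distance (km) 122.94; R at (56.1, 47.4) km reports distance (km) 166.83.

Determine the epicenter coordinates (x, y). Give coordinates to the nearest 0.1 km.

-96.6 km east, -19.8 km north

Circle about each station: x² + y² = 98.61²; (x + 113.3)² + (y − 102.0)² = 122.94²; (x − 56.1)² + (y − 47.4)² = 166.83².
Subtracting pairs of circle equations eliminates x²+y² and gives linear equations (the radical axes):
-226.6 x + 204.0 y = 17850.58
112.2 x + 94.8 y = -12714.35
Solving the 2×2 system: x ≈ -96.6, y ≈ -19.8 km.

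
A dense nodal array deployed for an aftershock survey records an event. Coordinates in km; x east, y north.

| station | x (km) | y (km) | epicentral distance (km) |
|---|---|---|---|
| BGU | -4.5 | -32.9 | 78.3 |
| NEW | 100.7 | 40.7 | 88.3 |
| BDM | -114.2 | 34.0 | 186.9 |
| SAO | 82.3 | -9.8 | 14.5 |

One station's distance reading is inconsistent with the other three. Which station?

Solve using three stations at a time. Using BGU, BDM, SAO (subtract circle equations pairwise → linear system) gives (x, y) ≈ (68.6, -4.9).
Distances from that point to each station vs reported:
  BGU: calculated 78.3 vs reported 78.3 → residual 0.0 km
  NEW: calculated 55.7 vs reported 88.3 → residual 32.6 km
  BDM: calculated 186.9 vs reported 186.9 → residual 0.0 km
  SAO: calculated 14.5 vs reported 14.5 → residual 0.0 km
BGU, BDM, SAO are mutually consistent (residuals ≈ 0); NEW is off by 32.6 km.

NEW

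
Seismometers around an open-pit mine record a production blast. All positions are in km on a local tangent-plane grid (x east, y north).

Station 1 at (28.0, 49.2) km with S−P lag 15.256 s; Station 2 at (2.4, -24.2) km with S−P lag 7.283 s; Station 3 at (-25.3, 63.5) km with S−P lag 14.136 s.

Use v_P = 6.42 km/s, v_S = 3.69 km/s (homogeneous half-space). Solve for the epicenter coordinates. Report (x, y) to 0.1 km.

Distance from S−P lag: d = Δt · v_P v_S / (v_P − v_S) = Δt · (6.42·3.69)/(6.42−3.69) ≈ 8.6776·Δt.
So d_Station 1 = 132.39, d_Station 2 = 63.20, d_Station 3 = 122.67 km.
Circle about each station: (x − 28.0)² + (y − 49.2)² = 132.39²; (x − 2.4)² + (y + 24.2)² = 63.20²; (x + 25.3)² + (y − 63.5)² = 122.67².
Subtracting pairs of circle equations eliminates x²+y² and gives linear equations (the radical axes):
-51.2 x − 146.8 y = 10919.63
-106.6 x + 28.6 y = 3946.88
Solving the 2×2 system: x ≈ -52.1, y ≈ -56.2 km.

-52.1 km east, -56.2 km north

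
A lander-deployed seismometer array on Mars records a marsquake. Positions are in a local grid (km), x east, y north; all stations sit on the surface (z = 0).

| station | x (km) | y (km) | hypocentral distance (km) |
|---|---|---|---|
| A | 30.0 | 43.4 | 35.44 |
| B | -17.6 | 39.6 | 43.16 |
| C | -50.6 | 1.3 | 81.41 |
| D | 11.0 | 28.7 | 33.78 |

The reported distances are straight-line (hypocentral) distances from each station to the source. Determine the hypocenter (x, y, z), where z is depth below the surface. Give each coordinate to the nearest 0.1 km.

(12.5, 42.5, 30.8)

Each station gives a sphere (x−x_i)² + (y−y_i)² + z² = d_i² (stations at z=0).
Subtracting the A sphere from B and C: z² cancels, leaving linear equations in x and y:
-95.2 x − 7.6 y = -1512.43
-161.2 x − 84.2 y = -5593.10
Solving: x ≈ 12.493, y ≈ 42.508 km (keep extra digits for the depth step; rounded: 12.5, 42.5).
Then from the A sphere: z² = 35.44² − (x − 30.0)² − (y − 43.4)² with x = 12.493, y = 42.508, so z ≈ 30.801 ≈ 30.8 km.
Check against D (with the unrounded solution): distance 33.79 ≈ 33.78 km. ✓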